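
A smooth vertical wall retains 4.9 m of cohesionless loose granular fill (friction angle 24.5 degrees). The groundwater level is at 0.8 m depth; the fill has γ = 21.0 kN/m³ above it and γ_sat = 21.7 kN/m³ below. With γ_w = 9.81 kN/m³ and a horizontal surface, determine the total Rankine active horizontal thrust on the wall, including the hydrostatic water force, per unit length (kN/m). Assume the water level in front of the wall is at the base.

K_a = tan²(45° − φ/2) = 0.4137.
γ' = 21.7 − 9.81 = 11.89 kN/m³. Depth below WT = 4.1 m.
σ'_h at WT = K_a γ d_w = 6.951 kPa; at base = 6.951 + K_a γ' × 4.1 = 27.12 kPa.
P₁ (0–0.8 m) = ½×6.951×0.8 = 2.780. P₂ (0.8–4.9 m) = ½(6.951+27.12)×4.1 = 69.84.
P_w = ½ γ_w h₂² = 0.5×9.81×4.1² = 82.45. Total = 2.780+69.84+82.45 = 155.1 kN/m.

155 kN/m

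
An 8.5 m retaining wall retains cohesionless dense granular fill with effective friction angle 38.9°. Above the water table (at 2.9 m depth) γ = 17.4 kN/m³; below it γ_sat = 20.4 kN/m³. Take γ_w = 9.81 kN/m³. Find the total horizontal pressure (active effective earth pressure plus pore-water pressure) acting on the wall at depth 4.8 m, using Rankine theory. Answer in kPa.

34.8 kPa

K_a = (1 − sin φ)/(1 + sin φ) = 0.2285.
γ' = 20.4 − 9.81 = 10.59 kN/m³.
Effective vertical stress at 4.8 m: σ'_v = 17.4×2.9 + 10.59×1.90 = 70.58 kPa.
σ'_h = K_a σ'_v = 0.2285 × 70.58 = 16.13 kPa; u = γ_w × 1.90 = 18.64 kPa.
Total σ_h = 16.13 + 18.64 = 34.77 kPa.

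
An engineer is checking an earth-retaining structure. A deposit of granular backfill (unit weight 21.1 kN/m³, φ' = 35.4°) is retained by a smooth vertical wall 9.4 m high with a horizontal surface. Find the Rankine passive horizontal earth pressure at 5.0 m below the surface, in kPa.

K_p = (1 + sin φ)/(1 − sin φ) = 3.754.
σ_h = K_p γ z = 3.754 × 21.1 × 5.0 = 396.0 kPa.

396 kPa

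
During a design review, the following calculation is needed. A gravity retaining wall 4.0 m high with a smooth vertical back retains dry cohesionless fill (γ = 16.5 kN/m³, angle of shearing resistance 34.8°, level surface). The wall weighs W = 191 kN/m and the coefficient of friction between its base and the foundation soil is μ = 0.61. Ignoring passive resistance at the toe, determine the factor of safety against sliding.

3.23

K_a = tan²(45° − 34.8°/2) = 0.2733.
P_a = ½K_aγH² = 0.5×0.2733×16.5×4.0² = 36.08 kN/m, acting at H/3 = 1.333 m above the base.
FS_sliding = μW / P_a = 0.61×191 / 36.08 = 3.230.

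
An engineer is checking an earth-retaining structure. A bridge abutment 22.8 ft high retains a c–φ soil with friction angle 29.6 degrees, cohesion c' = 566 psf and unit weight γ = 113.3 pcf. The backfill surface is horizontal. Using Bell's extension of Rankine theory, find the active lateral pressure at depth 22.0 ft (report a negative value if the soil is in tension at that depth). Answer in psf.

186 psf

K_a = (1 − sin φ)/(1 + sin φ) = 0.3387.
σ_a = K_a γ z − 2c√K_a = 0.3387×113.3×22.0 − 2×566×0.5820 = 185.5 psf.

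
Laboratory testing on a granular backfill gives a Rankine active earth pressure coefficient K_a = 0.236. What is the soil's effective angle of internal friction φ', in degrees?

K_a = tan²(45° − φ/2) ⇒ 45° − φ/2 = arctan(√0.236) = 25.91°.
φ = 2(45° − 25.91°) = 38.18°.

38.2°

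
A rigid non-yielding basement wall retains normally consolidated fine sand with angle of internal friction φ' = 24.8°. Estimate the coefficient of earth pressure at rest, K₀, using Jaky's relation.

0.581

K₀ = 1 − sin φ' = 1 − sin 24.8° = 0.5805.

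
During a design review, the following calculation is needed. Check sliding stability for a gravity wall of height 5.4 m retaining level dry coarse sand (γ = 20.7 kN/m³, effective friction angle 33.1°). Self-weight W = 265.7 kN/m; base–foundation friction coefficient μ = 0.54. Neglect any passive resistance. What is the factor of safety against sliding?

K_a = tan²(45° − 33.1°/2) = 0.2936.
P_a = ½K_aγH² = 0.5×0.2936×20.7×5.4² = 88.60 kN/m, acting at H/3 = 1.800 m above the base.
FS_sliding = μW / P_a = 0.54×265.7 / 88.60 = 1.619.

1.62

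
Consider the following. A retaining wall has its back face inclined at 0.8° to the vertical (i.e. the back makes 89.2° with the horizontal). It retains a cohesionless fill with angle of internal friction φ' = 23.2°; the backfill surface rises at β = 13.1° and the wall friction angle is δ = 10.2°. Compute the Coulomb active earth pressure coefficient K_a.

K_a = sin²(α+φ) / [sin²α · sin(α−δ) · (1 + √{sin(φ+δ)sin(φ−β) / (sin(α−δ)sin(α+β))})²].
With α = 89.2°, φ = 23.2°, δ = 10.2°, β = 13.1°: K_a = 0.5019.

0.502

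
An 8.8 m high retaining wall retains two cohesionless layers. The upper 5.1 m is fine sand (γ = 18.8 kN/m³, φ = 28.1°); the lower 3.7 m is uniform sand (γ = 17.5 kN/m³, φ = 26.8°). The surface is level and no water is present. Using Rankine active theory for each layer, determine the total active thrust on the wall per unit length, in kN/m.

K_a1 = tan²(45°−28.1°/2) = 0.3596; K_a2 = tan²(45°−26.8°/2) = 0.3785.
Layer 1: σ at base = K_a1 γ₁ h₁ = 34.48 kPa; P₁ = ½×34.48×5.1 = 87.92.
Layer 2: σ_v at top = γ₁h₁ = 95.88; σ_h top = K_a2×95.88 = 36.29; σ_h base = K_a2×(95.88+17.5×3.7) = 60.79.
P₂ = ½(36.29+60.79)×3.7 = 179.6. Total P_a = 87.92+179.6 = 267.5 kN/m.

268 kN/m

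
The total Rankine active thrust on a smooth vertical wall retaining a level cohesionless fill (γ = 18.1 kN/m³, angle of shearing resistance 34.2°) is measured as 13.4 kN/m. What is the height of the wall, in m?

2.30 m

K_a = 0.2803. P_a = ½ K_a γ H² ⇒ H = √(2P_a/(K_a γ)).
H = √(2×13.4/(0.2803×18.1)) = 2.298 m.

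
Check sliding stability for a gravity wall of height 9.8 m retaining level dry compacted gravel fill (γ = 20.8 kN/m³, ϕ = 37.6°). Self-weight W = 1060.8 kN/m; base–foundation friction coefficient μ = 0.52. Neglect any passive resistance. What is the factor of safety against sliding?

2.28

K_a = tan²(45° − 37.6°/2) = 0.2421.
P_a = ½K_aγH² = 0.5×0.2421×20.8×9.8² = 241.8 kN/m, acting at H/3 = 3.267 m above the base.
FS_sliding = μW / P_a = 0.52×1060.8 / 241.8 = 2.281.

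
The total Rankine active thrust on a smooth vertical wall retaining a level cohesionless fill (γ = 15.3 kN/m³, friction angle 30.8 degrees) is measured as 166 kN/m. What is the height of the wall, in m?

8.20 m

K_a = 0.3227. P_a = ½ K_a γ H² ⇒ H = √(2P_a/(K_a γ)).
H = √(2×166/(0.3227×15.3)) = 8.200 m.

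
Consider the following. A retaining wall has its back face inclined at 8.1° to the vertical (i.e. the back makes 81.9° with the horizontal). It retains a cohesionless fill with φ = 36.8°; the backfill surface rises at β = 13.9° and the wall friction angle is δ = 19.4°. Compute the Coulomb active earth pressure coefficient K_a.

K_a = sin²(α+φ) / [sin²α · sin(α−δ) · (1 + √{sin(φ+δ)sin(φ−β) / (sin(α−δ)sin(α+β))})²].
With α = 81.9°, φ = 36.8°, δ = 19.4°, β = 13.9°: K_a = 0.3434.

0.343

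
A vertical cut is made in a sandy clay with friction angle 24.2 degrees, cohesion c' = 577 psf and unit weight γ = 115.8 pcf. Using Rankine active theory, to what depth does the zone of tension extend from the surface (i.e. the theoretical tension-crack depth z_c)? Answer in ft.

K_a = tan²(45° − 24.2°/2) = 0.4185; √K_a = 0.6469.
The active pressure is zero where K_a γ z = 2c√K_a, so z_c = 2c/(γ√K_a) = 2×577/(115.8×0.6469) = 15.40 ft.

15.4 ft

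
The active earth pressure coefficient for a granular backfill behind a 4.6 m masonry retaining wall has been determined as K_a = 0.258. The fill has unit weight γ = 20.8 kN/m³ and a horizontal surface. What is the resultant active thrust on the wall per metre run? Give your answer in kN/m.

56.8 kN/m

P = ½ K_a γ H² = 0.5 × 0.258 × 20.8 × 4.6² = 56.78 kN/m.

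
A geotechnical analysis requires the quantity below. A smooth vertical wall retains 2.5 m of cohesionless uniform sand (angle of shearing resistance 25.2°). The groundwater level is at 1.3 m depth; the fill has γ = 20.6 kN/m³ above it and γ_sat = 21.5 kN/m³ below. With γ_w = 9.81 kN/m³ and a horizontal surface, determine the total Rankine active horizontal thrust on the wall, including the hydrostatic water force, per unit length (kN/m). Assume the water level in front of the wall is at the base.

K_a = tan²(45° − φ/2) = 0.4027.
γ' = 21.5 − 9.81 = 11.69 kN/m³. Depth below WT = 1.2 m.
σ'_h at WT = K_a γ d_w = 10.79 kPa; at base = 10.79 + K_a γ' × 1.2 = 16.44 kPa.
P₁ (0–1.3 m) = ½×10.79×1.3 = 7.011. P₂ (1.3–2.5 m) = ½(10.79+16.44)×1.2 = 16.33.
P_w = ½ γ_w h₂² = 0.5×9.81×1.2² = 7.063. Total = 7.011+16.33+7.063 = 30.41 kN/m.

30.4 kN/m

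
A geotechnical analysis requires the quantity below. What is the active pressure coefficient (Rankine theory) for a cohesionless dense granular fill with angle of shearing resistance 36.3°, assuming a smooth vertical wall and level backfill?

0.256

K_a = tan²(45° − φ/2) = tan²(26.85°) = 0.2563.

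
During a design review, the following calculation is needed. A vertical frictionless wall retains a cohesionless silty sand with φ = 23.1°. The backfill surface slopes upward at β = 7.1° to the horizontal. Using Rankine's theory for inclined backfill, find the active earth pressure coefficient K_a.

0.451

K_a = cos β · (cos β − √(cos²β − cos²φ)) / (cos β + √(cos²β − cos²φ)).
cos β = 0.9923, cos φ = 0.9198, √(cos²β − cos²φ) = 0.3724.
K_a = 0.9923 × (0.9923 − 0.3724)/(0.9923 + 0.3724) = 0.4508.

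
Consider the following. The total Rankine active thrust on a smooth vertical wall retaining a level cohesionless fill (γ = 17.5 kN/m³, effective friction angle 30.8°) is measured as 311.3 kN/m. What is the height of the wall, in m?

10.5 m

K_a = 0.3227. P_a = ½ K_a γ H² ⇒ H = √(2P_a/(K_a γ)).
H = √(2×311.3/(0.3227×17.5)) = 10.50 m.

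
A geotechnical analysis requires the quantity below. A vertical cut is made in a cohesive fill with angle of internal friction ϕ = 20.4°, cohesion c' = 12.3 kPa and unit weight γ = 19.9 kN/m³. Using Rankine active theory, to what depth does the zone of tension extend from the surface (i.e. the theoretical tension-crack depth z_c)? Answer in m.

K_a = tan²(45° − 20.4°/2) = 0.4831; √K_a = 0.6950.
The active pressure is zero where K_a γ z = 2c√K_a, so z_c = 2c/(γ√K_a) = 2×12.3/(19.9×0.6950) = 1.779 m.

1.78 m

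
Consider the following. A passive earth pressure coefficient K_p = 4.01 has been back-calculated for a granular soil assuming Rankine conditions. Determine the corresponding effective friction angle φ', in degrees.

K_p = (1+sin φ)/(1−sin φ) ⇒ sin φ = (K_p − 1)/(K_p + 1) = 0.6008.
φ = arcsin(0.6008) = 36.93°.

36.9°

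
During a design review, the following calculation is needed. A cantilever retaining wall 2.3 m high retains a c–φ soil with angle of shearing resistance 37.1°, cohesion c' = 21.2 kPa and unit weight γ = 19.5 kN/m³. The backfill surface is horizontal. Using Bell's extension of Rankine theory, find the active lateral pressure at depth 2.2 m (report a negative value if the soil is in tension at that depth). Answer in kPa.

K_a = (1 − sin φ)/(1 + sin φ) = 0.2475.
σ_a = K_a γ z − 2c√K_a = 0.2475×19.5×2.2 − 2×21.2×0.4975 = -10.48 kPa.

-10.5 kPa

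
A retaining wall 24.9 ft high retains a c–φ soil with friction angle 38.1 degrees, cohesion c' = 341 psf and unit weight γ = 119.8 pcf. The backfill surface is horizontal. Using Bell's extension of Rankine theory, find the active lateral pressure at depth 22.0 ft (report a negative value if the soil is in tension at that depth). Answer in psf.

K_a = (1 − sin φ)/(1 + sin φ) = 0.2368.
σ_a = K_a γ z − 2c√K_a = 0.2368×119.8×22.0 − 2×341×0.4867 = 292.3 psf.

292 psf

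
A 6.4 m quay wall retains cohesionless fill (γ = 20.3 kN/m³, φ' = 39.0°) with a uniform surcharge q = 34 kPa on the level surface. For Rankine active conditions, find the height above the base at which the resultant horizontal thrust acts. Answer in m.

K_a = 0.2275.
Triangular part P₁ = ½K_aγH² = 94.58 at H/3 = 2.133 m; rectangular part P₂ = K_a q H = 49.51 at H/2 = 3.200 m.
ȳ = (P₁·2.133 + P₂·3.200)/(P₁+P₂) = 2.500 m.

2.50 m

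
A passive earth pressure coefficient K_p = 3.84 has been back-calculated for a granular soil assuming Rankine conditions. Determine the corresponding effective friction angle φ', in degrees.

K_p = (1+sin φ)/(1−sin φ) ⇒ sin φ = (K_p − 1)/(K_p + 1) = 0.5868.
φ = arcsin(0.5868) = 35.93°.

35.9°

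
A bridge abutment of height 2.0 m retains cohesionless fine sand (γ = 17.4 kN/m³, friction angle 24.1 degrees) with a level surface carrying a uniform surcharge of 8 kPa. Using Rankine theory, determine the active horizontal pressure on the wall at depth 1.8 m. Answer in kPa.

16.5 kPa

K_a = (1 − sin φ)/(1 + sin φ) = 0.4201.
σ_v = γz + q = 17.4 × 1.8 + 8 = 39.32 kPa.
σ_h = K_a σ_v = 0.4201 × 39.32 = 16.52 kPa.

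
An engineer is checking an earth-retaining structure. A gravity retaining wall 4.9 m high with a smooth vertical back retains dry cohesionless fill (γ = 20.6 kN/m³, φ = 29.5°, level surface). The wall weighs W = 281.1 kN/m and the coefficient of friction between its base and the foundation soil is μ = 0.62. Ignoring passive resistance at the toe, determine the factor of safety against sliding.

2.07

K_a = tan²(45° − 29.5°/2) = 0.3401.
P_a = ½K_aγH² = 0.5×0.3401×20.6×4.9² = 84.11 kN/m, acting at H/3 = 1.633 m above the base.
FS_sliding = μW / P_a = 0.62×281.1 / 84.11 = 2.072.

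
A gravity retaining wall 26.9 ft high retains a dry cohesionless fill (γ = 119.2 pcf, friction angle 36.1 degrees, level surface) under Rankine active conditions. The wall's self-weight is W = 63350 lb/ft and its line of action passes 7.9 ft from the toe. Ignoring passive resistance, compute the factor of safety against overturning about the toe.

5.01

K_a = tan²(45° − 36.1°/2) = 0.2585.
P_a = ½K_aγH² = 0.5×0.2585×119.2×26.9² = 11150 lb/ft, acting at H/3 = 8.967 ft above the base.
Overturning moment M_o = P_a × H/3 = 11150 × 8.967 = 99960.
Resisting moment M_r = W × 7.9 = 63350 × 7.9 = 500500.
FS_overturning = M_r/M_o = 500500/99960 = 5.007.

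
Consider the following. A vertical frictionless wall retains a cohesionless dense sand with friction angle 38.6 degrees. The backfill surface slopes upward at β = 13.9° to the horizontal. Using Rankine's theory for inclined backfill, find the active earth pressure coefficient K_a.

0.248

K_a = cos β · (cos β − √(cos²β − cos²φ)) / (cos β + √(cos²β − cos²φ)).
cos β = 0.9707, cos φ = 0.7815, √(cos²β − cos²φ) = 0.5758.
K_a = 0.9707 × (0.9707 − 0.5758)/(0.9707 + 0.5758) = 0.2479.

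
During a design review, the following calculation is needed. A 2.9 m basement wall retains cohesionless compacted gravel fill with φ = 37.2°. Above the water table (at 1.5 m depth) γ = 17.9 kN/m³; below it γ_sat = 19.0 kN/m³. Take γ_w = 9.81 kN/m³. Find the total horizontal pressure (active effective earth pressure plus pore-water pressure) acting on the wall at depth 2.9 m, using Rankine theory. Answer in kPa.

23.5 kPa

K_a = (1 − sin φ)/(1 + sin φ) = 0.2464.
γ' = 19.0 − 9.81 = 9.190 kN/m³.
Effective vertical stress at 2.9 m: σ'_v = 17.9×1.5 + 9.190×1.40 = 39.72 kPa.
σ'_h = K_a σ'_v = 0.2464 × 39.72 = 9.787 kPa; u = γ_w × 1.40 = 13.73 kPa.
Total σ_h = 9.787 + 13.73 = 23.52 kPa.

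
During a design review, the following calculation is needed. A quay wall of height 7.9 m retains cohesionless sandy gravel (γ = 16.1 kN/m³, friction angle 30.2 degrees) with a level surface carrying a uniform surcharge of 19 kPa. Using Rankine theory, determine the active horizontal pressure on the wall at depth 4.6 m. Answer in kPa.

K_a = (1 − sin φ)/(1 + sin φ) = 0.3307.
σ_v = γz + q = 16.1 × 4.6 + 19 = 93.06 kPa.
σ_h = K_a σ_v = 0.3307 × 93.06 = 30.77 kPa.

30.8 kPa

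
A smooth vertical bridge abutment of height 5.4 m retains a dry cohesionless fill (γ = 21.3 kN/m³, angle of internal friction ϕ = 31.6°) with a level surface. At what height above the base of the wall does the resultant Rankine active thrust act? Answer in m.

K_a = 0.3123.
The pressure distribution is triangular, so the resultant acts at H/3 above the base = 5.4/3 = 1.800 m.

1.80 m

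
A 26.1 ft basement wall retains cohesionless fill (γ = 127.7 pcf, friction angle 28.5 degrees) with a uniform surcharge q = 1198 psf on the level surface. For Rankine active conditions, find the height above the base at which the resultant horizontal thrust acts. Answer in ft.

10.5 ft

K_a = 0.3540.
Triangular part P₁ = ½K_aγH² = 15400 at H/3 = 8.700 ft; rectangular part P₂ = K_a q H = 11070 at H/2 = 13.05 ft.
ȳ = (P₁·8.700 + P₂·13.05)/(P₁+P₂) = 10.52 ft.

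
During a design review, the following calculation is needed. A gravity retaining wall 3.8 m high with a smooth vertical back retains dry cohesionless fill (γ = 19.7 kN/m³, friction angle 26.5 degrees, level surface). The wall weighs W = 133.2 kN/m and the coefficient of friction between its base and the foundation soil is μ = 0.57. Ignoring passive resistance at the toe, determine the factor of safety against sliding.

1.39

K_a = tan²(45° − 26.5°/2) = 0.3829.
P_a = ½K_aγH² = 0.5×0.3829×19.7×3.8² = 54.47 kN/m, acting at H/3 = 1.267 m above the base.
FS_sliding = μW / P_a = 0.57×133.2 / 54.47 = 1.394.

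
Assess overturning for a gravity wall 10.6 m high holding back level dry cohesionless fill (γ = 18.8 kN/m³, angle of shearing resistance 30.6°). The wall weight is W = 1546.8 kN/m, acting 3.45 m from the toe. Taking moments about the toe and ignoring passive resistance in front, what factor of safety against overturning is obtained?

4.40

K_a = tan²(45° − 30.6°/2) = 0.3253.
P_a = ½K_aγH² = 0.5×0.3253×18.8×10.6² = 343.6 kN/m, acting at H/3 = 3.533 m above the base.
Overturning moment M_o = P_a × H/3 = 343.6 × 3.533 = 1214.
Resisting moment M_r = W × 3.45 = 1546.8 × 3.45 = 5336.
FS_overturning = M_r/M_o = 5336/1214 = 4.395.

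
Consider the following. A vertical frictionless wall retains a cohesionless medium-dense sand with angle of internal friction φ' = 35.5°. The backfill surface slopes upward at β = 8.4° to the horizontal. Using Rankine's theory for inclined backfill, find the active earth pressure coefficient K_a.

0.272

K_a = cos β · (cos β − √(cos²β − cos²φ)) / (cos β + √(cos²β − cos²φ)).
cos β = 0.9893, cos φ = 0.8141, √(cos²β − cos²φ) = 0.5620.
K_a = 0.9893 × (0.9893 − 0.5620)/(0.9893 + 0.5620) = 0.2725.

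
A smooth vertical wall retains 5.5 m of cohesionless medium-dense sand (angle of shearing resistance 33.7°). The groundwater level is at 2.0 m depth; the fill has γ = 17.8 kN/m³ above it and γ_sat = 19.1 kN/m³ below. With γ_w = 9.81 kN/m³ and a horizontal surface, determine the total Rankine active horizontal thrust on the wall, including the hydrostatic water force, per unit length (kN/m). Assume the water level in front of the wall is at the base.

122 kN/m

K_a = tan²(45° − φ/2) = 0.2863.
γ' = 19.1 − 9.81 = 9.290 kN/m³. Depth below WT = 3.5 m.
σ'_h at WT = K_a γ d_w = 10.19 kPa; at base = 10.19 + K_a γ' × 3.5 = 19.50 kPa.
P₁ (0–2.0 m) = ½×10.19×2.0 = 10.19. P₂ (2.0–5.5 m) = ½(10.19+19.50)×3.5 = 51.96.
P_w = ½ γ_w h₂² = 0.5×9.81×3.5² = 60.09. Total = 10.19+51.96+60.09 = 122.2 kN/m.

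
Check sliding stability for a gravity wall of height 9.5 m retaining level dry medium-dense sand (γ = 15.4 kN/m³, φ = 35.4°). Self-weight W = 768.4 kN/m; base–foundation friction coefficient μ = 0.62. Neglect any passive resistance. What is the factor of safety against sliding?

2.57

K_a = tan²(45° − 35.4°/2) = 0.2664.
P_a = ½K_aγH² = 0.5×0.2664×15.4×9.5² = 185.1 kN/m, acting at H/3 = 3.167 m above the base.
FS_sliding = μW / P_a = 0.62×768.4 / 185.1 = 2.573.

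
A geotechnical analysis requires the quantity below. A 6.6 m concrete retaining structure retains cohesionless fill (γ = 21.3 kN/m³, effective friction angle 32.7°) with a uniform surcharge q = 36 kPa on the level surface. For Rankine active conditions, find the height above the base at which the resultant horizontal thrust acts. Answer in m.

2.57 m

K_a = 0.2985.
Triangular part P₁ = ½K_aγH² = 138.5 at H/3 = 2.200 m; rectangular part P₂ = K_a q H = 70.92 at H/2 = 3.300 m.
ȳ = (P₁·2.200 + P₂·3.300)/(P₁+P₂) = 2.573 m.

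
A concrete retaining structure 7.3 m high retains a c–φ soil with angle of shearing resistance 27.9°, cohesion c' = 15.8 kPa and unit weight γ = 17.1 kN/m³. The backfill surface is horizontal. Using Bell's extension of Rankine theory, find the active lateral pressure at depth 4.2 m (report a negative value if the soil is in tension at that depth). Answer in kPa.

7.01 kPa

K_a = (1 − sin φ)/(1 + sin φ) = 0.3625.
σ_a = K_a γ z − 2c√K_a = 0.3625×17.1×4.2 − 2×15.8×0.6020 = 7.007 kPa.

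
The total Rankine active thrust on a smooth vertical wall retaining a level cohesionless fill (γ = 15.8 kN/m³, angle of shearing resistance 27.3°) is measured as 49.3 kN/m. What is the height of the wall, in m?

K_a = 0.3711. P_a = ½ K_a γ H² ⇒ H = √(2P_a/(K_a γ)).
H = √(2×49.3/(0.3711×15.8)) = 4.101 m.

4.10 m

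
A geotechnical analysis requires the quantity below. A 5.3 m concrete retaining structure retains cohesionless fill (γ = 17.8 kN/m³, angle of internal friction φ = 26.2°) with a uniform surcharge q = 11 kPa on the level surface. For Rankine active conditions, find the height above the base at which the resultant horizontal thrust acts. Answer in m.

1.93 m

K_a = 0.3874.
Triangular part P₁ = ½K_aγH² = 96.86 at H/3 = 1.767 m; rectangular part P₂ = K_a q H = 22.59 at H/2 = 2.650 m.
ȳ = (P₁·1.767 + P₂·2.650)/(P₁+P₂) = 1.934 m.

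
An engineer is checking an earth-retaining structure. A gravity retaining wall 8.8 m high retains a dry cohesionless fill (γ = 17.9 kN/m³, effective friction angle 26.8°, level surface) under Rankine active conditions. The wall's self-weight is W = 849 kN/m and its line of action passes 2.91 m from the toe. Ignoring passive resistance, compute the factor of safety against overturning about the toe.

K_a = tan²(45° − 26.8°/2) = 0.3785.
P_a = ½K_aγH² = 0.5×0.3785×17.9×8.8² = 262.3 kN/m, acting at H/3 = 2.933 m above the base.
Overturning moment M_o = P_a × H/3 = 262.3 × 2.933 = 769.5.
Resisting moment M_r = W × 2.91 = 849 × 2.91 = 2471.
FS_overturning = M_r/M_o = 2471/769.5 = 3.211.

3.21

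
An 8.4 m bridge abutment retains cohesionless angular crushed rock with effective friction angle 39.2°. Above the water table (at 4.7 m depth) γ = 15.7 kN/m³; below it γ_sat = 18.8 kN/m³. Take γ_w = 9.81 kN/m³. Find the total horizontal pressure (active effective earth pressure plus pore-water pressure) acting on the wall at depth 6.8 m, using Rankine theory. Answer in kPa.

41.5 kPa

K_a = (1 − sin φ)/(1 + sin φ) = 0.2255.
γ' = 18.8 − 9.81 = 8.990 kN/m³.
Effective vertical stress at 6.8 m: σ'_v = 15.7×4.7 + 8.990×2.10 = 92.67 kPa.
σ'_h = K_a σ'_v = 0.2255 × 92.67 = 20.89 kPa; u = γ_w × 2.10 = 20.60 kPa.
Total σ_h = 20.89 + 20.60 = 41.49 kPa.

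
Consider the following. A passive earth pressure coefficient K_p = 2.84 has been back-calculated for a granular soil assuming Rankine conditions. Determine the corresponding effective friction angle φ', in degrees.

28.6°

K_p = (1+sin φ)/(1−sin φ) ⇒ sin φ = (K_p − 1)/(K_p + 1) = 0.4792.
φ = arcsin(0.4792) = 28.63°.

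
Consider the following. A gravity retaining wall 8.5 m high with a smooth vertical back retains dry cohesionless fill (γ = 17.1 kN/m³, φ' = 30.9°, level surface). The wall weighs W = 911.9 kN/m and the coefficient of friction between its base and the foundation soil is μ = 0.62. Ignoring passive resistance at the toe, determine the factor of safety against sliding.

2.85

K_a = tan²(45° − 30.9°/2) = 0.3214.
P_a = ½K_aγH² = 0.5×0.3214×17.1×8.5² = 198.5 kN/m, acting at H/3 = 2.833 m above the base.
FS_sliding = μW / P_a = 0.62×911.9 / 198.5 = 2.848.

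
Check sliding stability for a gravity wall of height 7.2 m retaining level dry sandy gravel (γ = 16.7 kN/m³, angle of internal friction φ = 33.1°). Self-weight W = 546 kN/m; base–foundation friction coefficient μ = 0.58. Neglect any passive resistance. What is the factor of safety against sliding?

2.49

K_a = tan²(45° − 33.1°/2) = 0.2936.
P_a = ½K_aγH² = 0.5×0.2936×16.7×7.2² = 127.1 kN/m, acting at H/3 = 2.400 m above the base.
FS_sliding = μW / P_a = 0.58×546 / 127.1 = 2.492.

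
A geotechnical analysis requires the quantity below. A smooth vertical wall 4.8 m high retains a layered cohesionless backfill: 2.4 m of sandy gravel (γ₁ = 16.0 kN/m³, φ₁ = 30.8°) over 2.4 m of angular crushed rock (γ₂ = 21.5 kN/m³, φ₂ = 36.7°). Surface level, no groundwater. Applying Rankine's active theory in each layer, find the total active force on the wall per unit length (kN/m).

K_a1 = tan²(45°−30.8°/2) = 0.3227; K_a2 = tan²(45°−36.7°/2) = 0.2519.
Layer 1: σ at base = K_a1 γ₁ h₁ = 12.39 kPa; P₁ = ½×12.39×2.4 = 14.87.
Layer 2: σ_v at top = γ₁h₁ = 38.40; σ_h top = K_a2×38.40 = 9.671; σ_h base = K_a2×(38.40+21.5×2.4) = 22.67.
P₂ = ½(9.671+22.67)×2.4 = 38.81. Total P_a = 14.87+38.81 = 53.68 kN/m.

53.7 kN/m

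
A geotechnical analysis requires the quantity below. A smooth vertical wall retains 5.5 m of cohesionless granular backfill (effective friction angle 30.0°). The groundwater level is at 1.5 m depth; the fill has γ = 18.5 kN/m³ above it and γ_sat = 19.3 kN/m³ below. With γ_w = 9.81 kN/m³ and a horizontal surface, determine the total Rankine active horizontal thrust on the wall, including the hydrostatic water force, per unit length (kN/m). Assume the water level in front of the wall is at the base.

K_a = tan²(45° − φ/2) = 0.3333.
γ' = 19.3 − 9.81 = 9.490 kN/m³. Depth below WT = 4.0 m.
σ'_h at WT = K_a γ d_w = 9.250 kPa; at base = 9.250 + K_a γ' × 4.0 = 21.90 kPa.
P₁ (0–1.5 m) = ½×9.250×1.5 = 6.938. P₂ (1.5–5.5 m) = ½(9.250+21.90)×4.0 = 62.31.
P_w = ½ γ_w h₂² = 0.5×9.81×4.0² = 78.48. Total = 6.938+62.31+78.48 = 147.7 kN/m.

148 kN/m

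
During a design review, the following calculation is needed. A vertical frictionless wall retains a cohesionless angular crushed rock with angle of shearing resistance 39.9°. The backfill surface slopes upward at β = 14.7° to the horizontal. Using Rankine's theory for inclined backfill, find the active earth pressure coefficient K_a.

0.235

K_a = cos β · (cos β − √(cos²β − cos²φ)) / (cos β + √(cos²β − cos²φ)).
cos β = 0.9673, cos φ = 0.7672, √(cos²β − cos²φ) = 0.5891.
K_a = 0.9673 × (0.9673 − 0.5891)/(0.9673 + 0.5891) = 0.2350.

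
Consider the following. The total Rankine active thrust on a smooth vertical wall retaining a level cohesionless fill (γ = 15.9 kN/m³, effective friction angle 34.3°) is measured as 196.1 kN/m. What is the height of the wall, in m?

9.40 m

K_a = 0.2792. P_a = ½ K_a γ H² ⇒ H = √(2P_a/(K_a γ)).
H = √(2×196.1/(0.2792×15.9)) = 9.400 m.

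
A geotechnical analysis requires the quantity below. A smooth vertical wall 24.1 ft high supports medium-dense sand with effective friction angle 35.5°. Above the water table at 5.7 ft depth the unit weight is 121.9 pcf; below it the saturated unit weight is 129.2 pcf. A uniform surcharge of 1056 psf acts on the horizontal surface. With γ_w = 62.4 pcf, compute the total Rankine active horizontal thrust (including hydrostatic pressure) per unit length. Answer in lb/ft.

24200 lb/ft

K_a = tan²(45° − φ/2) = 0.2653.
γ' = 129.2 − 62.4 = 66.80 pcf. h₂ = H − d_w = 18.4 ft.
σ'_h: at surface K_a·q = 280.1; at WT K_a(q+γd_w) = 464.4; at base K_a(q+γd_w+γ'h₂) = 790.5 psf.
P₁ = ½(280.1+464.4)×5.7 = 2122; P₂ = ½(464.4+790.5)×18.4 = 11540; P_w = ½γ_w h₂² = 10560.
Total = 2122+11540+10560 = 24230 lb/ft.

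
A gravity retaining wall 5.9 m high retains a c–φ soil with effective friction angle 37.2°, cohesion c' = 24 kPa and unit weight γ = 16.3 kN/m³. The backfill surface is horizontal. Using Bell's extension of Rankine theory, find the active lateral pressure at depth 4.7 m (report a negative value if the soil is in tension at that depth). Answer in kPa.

-4.95 kPa

K_a = (1 − sin φ)/(1 + sin φ) = 0.2464.
σ_a = K_a γ z − 2c√K_a = 0.2464×16.3×4.7 − 2×24×0.4964 = -4.949 kPa.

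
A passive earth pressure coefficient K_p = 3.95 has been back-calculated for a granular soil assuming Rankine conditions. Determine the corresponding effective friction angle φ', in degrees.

K_p = (1+sin φ)/(1−sin φ) ⇒ sin φ = (K_p − 1)/(K_p + 1) = 0.5960.
φ = arcsin(0.5960) = 36.58°.

36.6°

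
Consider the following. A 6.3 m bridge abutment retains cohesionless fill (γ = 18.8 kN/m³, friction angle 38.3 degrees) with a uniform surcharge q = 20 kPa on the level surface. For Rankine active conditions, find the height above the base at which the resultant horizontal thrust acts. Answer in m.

2.37 m

K_a = 0.2347.
Triangular part P₁ = ½K_aγH² = 87.58 at H/3 = 2.100 m; rectangular part P₂ = K_a q H = 29.58 at H/2 = 3.150 m.
ȳ = (P₁·2.100 + P₂·3.150)/(P₁+P₂) = 2.365 m.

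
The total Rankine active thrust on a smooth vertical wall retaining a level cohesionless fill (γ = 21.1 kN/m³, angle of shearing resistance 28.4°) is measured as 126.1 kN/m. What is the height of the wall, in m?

K_a = 0.3554. P_a = ½ K_a γ H² ⇒ H = √(2P_a/(K_a γ)).
H = √(2×126.1/(0.3554×21.1)) = 5.800 m.

5.80 m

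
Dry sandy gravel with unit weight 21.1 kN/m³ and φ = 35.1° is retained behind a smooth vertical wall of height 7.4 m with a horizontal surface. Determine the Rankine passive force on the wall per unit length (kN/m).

K_p = tan²(45° + φ/2) = 3.706.
P_p = ½ K_p γ H² = 0.5 × 3.706 × 21.1 × 7.4² = 2141 kN/m.

2140 kN/m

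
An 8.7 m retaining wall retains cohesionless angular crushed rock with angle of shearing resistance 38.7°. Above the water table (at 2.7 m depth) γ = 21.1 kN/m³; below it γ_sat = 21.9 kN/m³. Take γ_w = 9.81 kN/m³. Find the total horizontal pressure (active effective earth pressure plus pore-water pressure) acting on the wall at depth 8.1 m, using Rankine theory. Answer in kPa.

81.2 kPa

K_a = (1 − sin φ)/(1 + sin φ) = 0.2306.
γ' = 21.9 − 9.81 = 12.09 kN/m³.
Effective vertical stress at 8.1 m: σ'_v = 21.1×2.7 + 12.09×5.40 = 122.3 kPa.
σ'_h = K_a σ'_v = 0.2306 × 122.3 = 28.19 kPa; u = γ_w × 5.40 = 52.97 kPa.
Total σ_h = 28.19 + 52.97 = 81.16 kPa.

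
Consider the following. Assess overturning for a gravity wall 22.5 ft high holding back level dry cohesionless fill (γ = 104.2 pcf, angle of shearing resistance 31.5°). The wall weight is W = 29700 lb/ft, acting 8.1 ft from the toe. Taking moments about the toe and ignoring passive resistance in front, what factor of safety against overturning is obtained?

K_a = tan²(45° − 31.5°/2) = 0.3136.
P_a = ½K_aγH² = 0.5×0.3136×104.2×22.5² = 8272 lb/ft, acting at H/3 = 7.500 ft above the base.
Overturning moment M_o = P_a × H/3 = 8272 × 7.500 = 62040.
Resisting moment M_r = W × 8.1 = 29700 × 8.1 = 240600.
FS_overturning = M_r/M_o = 240600/62040 = 3.878.

3.88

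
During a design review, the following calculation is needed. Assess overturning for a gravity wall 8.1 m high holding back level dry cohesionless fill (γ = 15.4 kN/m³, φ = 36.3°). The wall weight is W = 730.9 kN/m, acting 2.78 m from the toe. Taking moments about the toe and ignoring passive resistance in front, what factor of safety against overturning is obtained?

5.81

K_a = tan²(45° − 36.3°/2) = 0.2563.
P_a = ½K_aγH² = 0.5×0.2563×15.4×8.1² = 129.5 kN/m, acting at H/3 = 2.700 m above the base.
Overturning moment M_o = P_a × H/3 = 129.5 × 2.700 = 349.6.
Resisting moment M_r = W × 2.78 = 730.9 × 2.78 = 2032.
FS_overturning = M_r/M_o = 2032/349.6 = 5.813.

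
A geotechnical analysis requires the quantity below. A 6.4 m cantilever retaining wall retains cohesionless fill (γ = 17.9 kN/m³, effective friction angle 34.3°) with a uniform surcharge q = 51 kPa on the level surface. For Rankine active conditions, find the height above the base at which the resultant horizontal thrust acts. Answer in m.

2.64 m

K_a = 0.2792.
Triangular part P₁ = ½K_aγH² = 102.3 at H/3 = 2.133 m; rectangular part P₂ = K_a q H = 91.12 at H/2 = 3.200 m.
ȳ = (P₁·2.133 + P₂·3.200)/(P₁+P₂) = 2.636 m.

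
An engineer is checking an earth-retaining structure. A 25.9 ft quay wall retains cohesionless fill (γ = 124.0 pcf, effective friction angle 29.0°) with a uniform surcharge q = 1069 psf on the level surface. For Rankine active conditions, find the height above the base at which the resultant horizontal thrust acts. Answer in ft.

10.4 ft

K_a = 0.3470.
Triangular part P₁ = ½K_aγH² = 14430 at H/3 = 8.633 ft; rectangular part P₂ = K_a q H = 9607 at H/2 = 12.95 ft.
ȳ = (P₁·8.633 + P₂·12.95)/(P₁+P₂) = 10.36 ft.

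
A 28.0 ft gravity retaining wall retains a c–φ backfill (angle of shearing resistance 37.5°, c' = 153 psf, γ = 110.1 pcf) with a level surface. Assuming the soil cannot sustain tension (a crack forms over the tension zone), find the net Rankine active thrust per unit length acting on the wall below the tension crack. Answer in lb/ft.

K_a = 0.2432; √K_a = 0.4931.
Tension-crack depth z_c = 2c/(γ√K_a) = 2×153/(110.1×0.4931) = 5.636 ft.
σ_a at base = K_a γ H − 2c√K_a = 0.2432×110.1×28.0 − 2×153×0.4931 = 598.8 psf.
P_a = ½ × 598.8 × (H − z_c) = 0.5×598.8×22.36 = 6696 lb/ft.

6700 lb/ft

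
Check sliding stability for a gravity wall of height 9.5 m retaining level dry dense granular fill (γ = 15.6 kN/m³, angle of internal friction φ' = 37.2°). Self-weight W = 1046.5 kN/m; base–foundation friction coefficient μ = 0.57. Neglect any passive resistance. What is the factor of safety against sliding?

3.44

K_a = tan²(45° − 37.2°/2) = 0.2464.
P_a = ½K_aγH² = 0.5×0.2464×15.6×9.5² = 173.5 kN/m, acting at H/3 = 3.167 m above the base.
FS_sliding = μW / P_a = 0.57×1046.5 / 173.5 = 3.439.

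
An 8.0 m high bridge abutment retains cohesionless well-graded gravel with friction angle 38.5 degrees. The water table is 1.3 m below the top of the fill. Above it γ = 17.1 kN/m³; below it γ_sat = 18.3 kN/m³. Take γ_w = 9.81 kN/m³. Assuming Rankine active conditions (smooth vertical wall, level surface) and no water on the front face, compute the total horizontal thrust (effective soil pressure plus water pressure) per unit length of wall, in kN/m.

K_a = tan²(45° − φ/2) = 0.2327.
γ' = 18.3 − 9.81 = 8.490 kN/m³. Depth below WT = 6.7 m.
σ'_h at WT = K_a γ d_w = 5.172 kPa; at base = 5.172 + K_a γ' × 6.7 = 18.41 kPa.
P₁ (0–1.3 m) = ½×5.172×1.3 = 3.362. P₂ (1.3–8.0 m) = ½(5.172+18.41)×6.7 = 78.99.
P_w = ½ γ_w h₂² = 0.5×9.81×6.7² = 220.2. Total = 3.362+78.99+220.2 = 302.5 kN/m.

303 kN/m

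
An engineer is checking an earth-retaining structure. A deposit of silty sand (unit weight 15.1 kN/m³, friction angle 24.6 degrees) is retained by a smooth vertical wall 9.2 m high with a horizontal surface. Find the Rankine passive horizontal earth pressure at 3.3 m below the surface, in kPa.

K_p = (1 + sin φ)/(1 − sin φ) = 2.426.
σ_h = K_p γ z = 2.426 × 15.1 × 3.3 = 120.9 kPa.

121 kPa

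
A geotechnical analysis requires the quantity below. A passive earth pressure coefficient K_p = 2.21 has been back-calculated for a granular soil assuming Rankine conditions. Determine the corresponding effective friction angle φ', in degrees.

K_p = (1+sin φ)/(1−sin φ) ⇒ sin φ = (K_p − 1)/(K_p + 1) = 0.3769.
φ = arcsin(0.3769) = 22.14°.

22.1°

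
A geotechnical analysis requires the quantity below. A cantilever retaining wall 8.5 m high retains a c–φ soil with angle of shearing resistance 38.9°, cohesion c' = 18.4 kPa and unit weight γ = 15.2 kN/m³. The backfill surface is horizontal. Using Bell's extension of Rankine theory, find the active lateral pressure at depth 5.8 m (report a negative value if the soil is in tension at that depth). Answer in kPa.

2.55 kPa

K_a = (1 − sin φ)/(1 + sin φ) = 0.2285.
σ_a = K_a γ z − 2c√K_a = 0.2285×15.2×5.8 − 2×18.4×0.4780 = 2.555 kPa.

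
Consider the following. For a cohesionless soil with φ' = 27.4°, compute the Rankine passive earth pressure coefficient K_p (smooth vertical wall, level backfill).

2.71

K_p = (1 + sin φ)/(1 − sin φ) = tan²(45° + 27.4°/2) = 2.705.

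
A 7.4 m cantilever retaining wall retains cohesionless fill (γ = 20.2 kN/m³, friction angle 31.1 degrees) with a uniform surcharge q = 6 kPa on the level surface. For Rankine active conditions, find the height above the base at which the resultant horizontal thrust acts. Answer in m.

K_a = 0.3188.
Triangular part P₁ = ½K_aγH² = 176.3 at H/3 = 2.467 m; rectangular part P₂ = K_a q H = 14.15 at H/2 = 3.700 m.
ȳ = (P₁·2.467 + P₂·3.700)/(P₁+P₂) = 2.558 m.

2.56 m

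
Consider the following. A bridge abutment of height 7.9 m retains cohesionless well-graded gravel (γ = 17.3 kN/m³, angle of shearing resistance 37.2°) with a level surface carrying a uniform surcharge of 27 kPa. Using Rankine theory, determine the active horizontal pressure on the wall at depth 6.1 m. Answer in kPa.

K_a = (1 − sin φ)/(1 + sin φ) = 0.2464.
σ_v = γz + q = 17.3 × 6.1 + 27 = 132.5 kPa.
σ_h = K_a σ_v = 0.2464 × 132.5 = 32.66 kPa.

32.7 kPa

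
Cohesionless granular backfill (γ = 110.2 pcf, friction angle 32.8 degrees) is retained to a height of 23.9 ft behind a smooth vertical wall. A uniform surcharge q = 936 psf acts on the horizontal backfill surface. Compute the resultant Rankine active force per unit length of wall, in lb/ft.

K_a = tan²(45° − φ/2) = 0.2973.
Soil triangle: ½ K_a γ H² = 0.5×0.2973×110.2×23.9² = 9356 lb/ft.
Surcharge rectangle: K_a q H = 0.2973×936×23.9 = 6650 lb/ft.
Total = 9356 + 6650 = 16010 lb/ft.

16000 lb/ft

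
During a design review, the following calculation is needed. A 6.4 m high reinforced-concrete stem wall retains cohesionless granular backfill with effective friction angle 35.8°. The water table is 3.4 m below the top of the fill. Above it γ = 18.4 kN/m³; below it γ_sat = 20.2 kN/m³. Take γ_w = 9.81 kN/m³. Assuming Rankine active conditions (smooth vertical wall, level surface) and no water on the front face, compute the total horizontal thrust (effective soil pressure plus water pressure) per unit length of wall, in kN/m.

133 kN/m

K_a = tan²(45° − φ/2) = 0.2619.
γ' = 20.2 − 9.81 = 10.39 kN/m³. Depth below WT = 3.0 m.
σ'_h at WT = K_a γ d_w = 16.38 kPa; at base = 16.38 + K_a γ' × 3.0 = 24.54 kPa.
P₁ (0–3.4 m) = ½×16.38×3.4 = 27.85. P₂ (3.4–6.4 m) = ½(16.38+24.54)×3.0 = 61.39.
P_w = ½ γ_w h₂² = 0.5×9.81×3.0² = 44.14. Total = 27.85+61.39+44.14 = 133.4 kN/m.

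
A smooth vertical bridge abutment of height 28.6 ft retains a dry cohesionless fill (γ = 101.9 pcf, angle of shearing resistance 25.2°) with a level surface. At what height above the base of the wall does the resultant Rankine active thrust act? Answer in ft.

K_a = 0.4027.
The pressure distribution is triangular, so the resultant acts at H/3 above the base = 28.6/3 = 9.533 ft.

9.53 ft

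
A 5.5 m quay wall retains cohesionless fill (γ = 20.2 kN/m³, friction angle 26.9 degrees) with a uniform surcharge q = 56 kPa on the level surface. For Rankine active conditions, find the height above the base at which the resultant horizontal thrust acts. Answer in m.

2.29 m

K_a = 0.3770.
Triangular part P₁ = ½K_aγH² = 115.2 at H/3 = 1.833 m; rectangular part P₂ = K_a q H = 116.1 at H/2 = 2.750 m.
ȳ = (P₁·1.833 + P₂·2.750)/(P₁+P₂) = 2.294 m.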